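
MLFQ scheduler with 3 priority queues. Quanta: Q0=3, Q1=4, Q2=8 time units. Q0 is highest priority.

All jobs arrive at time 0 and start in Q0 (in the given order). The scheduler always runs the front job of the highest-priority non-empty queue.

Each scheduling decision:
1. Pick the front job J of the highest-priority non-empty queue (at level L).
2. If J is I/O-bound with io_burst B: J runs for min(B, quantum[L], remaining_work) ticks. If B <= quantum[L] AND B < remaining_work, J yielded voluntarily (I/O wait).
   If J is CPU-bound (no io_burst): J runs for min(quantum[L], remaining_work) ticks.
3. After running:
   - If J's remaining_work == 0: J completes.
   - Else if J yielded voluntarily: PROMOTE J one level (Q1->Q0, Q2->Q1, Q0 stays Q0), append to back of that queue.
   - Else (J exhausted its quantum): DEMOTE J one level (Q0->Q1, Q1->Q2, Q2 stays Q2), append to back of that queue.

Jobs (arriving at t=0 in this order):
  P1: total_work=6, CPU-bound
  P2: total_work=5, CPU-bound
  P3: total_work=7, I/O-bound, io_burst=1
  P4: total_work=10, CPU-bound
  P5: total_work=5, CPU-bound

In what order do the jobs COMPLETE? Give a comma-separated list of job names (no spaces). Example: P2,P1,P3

Answer: P3,P1,P2,P5,P4

Derivation:
t=0-3: P1@Q0 runs 3, rem=3, quantum used, demote→Q1. Q0=[P2,P3,P4,P5] Q1=[P1] Q2=[]
t=3-6: P2@Q0 runs 3, rem=2, quantum used, demote→Q1. Q0=[P3,P4,P5] Q1=[P1,P2] Q2=[]
t=6-7: P3@Q0 runs 1, rem=6, I/O yield, promote→Q0. Q0=[P4,P5,P3] Q1=[P1,P2] Q2=[]
t=7-10: P4@Q0 runs 3, rem=7, quantum used, demote→Q1. Q0=[P5,P3] Q1=[P1,P2,P4] Q2=[]
t=10-13: P5@Q0 runs 3, rem=2, quantum used, demote→Q1. Q0=[P3] Q1=[P1,P2,P4,P5] Q2=[]
t=13-14: P3@Q0 runs 1, rem=5, I/O yield, promote→Q0. Q0=[P3] Q1=[P1,P2,P4,P5] Q2=[]
t=14-15: P3@Q0 runs 1, rem=4, I/O yield, promote→Q0. Q0=[P3] Q1=[P1,P2,P4,P5] Q2=[]
t=15-16: P3@Q0 runs 1, rem=3, I/O yield, promote→Q0. Q0=[P3] Q1=[P1,P2,P4,P5] Q2=[]
t=16-17: P3@Q0 runs 1, rem=2, I/O yield, promote→Q0. Q0=[P3] Q1=[P1,P2,P4,P5] Q2=[]
t=17-18: P3@Q0 runs 1, rem=1, I/O yield, promote→Q0. Q0=[P3] Q1=[P1,P2,P4,P5] Q2=[]
t=18-19: P3@Q0 runs 1, rem=0, completes. Q0=[] Q1=[P1,P2,P4,P5] Q2=[]
t=19-22: P1@Q1 runs 3, rem=0, completes. Q0=[] Q1=[P2,P4,P5] Q2=[]
t=22-24: P2@Q1 runs 2, rem=0, completes. Q0=[] Q1=[P4,P5] Q2=[]
t=24-28: P4@Q1 runs 4, rem=3, quantum used, demote→Q2. Q0=[] Q1=[P5] Q2=[P4]
t=28-30: P5@Q1 runs 2, rem=0, completes. Q0=[] Q1=[] Q2=[P4]
t=30-33: P4@Q2 runs 3, rem=0, completes. Q0=[] Q1=[] Q2=[]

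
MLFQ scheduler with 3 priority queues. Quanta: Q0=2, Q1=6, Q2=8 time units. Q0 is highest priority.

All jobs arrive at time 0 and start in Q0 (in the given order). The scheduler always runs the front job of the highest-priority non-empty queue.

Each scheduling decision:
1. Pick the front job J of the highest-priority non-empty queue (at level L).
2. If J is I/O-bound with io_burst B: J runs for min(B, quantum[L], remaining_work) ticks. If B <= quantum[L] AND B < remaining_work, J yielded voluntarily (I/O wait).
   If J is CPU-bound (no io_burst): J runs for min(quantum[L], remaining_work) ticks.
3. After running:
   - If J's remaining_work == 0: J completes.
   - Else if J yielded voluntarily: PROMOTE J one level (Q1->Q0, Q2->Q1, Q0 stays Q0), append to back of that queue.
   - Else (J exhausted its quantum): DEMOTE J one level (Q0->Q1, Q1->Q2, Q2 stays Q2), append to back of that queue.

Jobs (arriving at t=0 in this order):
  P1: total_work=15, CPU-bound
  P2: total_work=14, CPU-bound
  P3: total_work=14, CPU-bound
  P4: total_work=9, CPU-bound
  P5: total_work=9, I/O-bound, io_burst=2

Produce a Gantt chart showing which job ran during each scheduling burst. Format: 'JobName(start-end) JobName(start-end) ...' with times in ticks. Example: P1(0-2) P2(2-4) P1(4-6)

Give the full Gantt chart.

t=0-2: P1@Q0 runs 2, rem=13, quantum used, demote→Q1. Q0=[P2,P3,P4,P5] Q1=[P1] Q2=[]
t=2-4: P2@Q0 runs 2, rem=12, quantum used, demote→Q1. Q0=[P3,P4,P5] Q1=[P1,P2] Q2=[]
t=4-6: P3@Q0 runs 2, rem=12, quantum used, demote→Q1. Q0=[P4,P5] Q1=[P1,P2,P3] Q2=[]
t=6-8: P4@Q0 runs 2, rem=7, quantum used, demote→Q1. Q0=[P5] Q1=[P1,P2,P3,P4] Q2=[]
t=8-10: P5@Q0 runs 2, rem=7, I/O yield, promote→Q0. Q0=[P5] Q1=[P1,P2,P3,P4] Q2=[]
t=10-12: P5@Q0 runs 2, rem=5, I/O yield, promote→Q0. Q0=[P5] Q1=[P1,P2,P3,P4] Q2=[]
t=12-14: P5@Q0 runs 2, rem=3, I/O yield, promote→Q0. Q0=[P5] Q1=[P1,P2,P3,P4] Q2=[]
t=14-16: P5@Q0 runs 2, rem=1, I/O yield, promote→Q0. Q0=[P5] Q1=[P1,P2,P3,P4] Q2=[]
t=16-17: P5@Q0 runs 1, rem=0, completes. Q0=[] Q1=[P1,P2,P3,P4] Q2=[]
t=17-23: P1@Q1 runs 6, rem=7, quantum used, demote→Q2. Q0=[] Q1=[P2,P3,P4] Q2=[P1]
t=23-29: P2@Q1 runs 6, rem=6, quantum used, demote→Q2. Q0=[] Q1=[P3,P4] Q2=[P1,P2]
t=29-35: P3@Q1 runs 6, rem=6, quantum used, demote→Q2. Q0=[] Q1=[P4] Q2=[P1,P2,P3]
t=35-41: P4@Q1 runs 6, rem=1, quantum used, demote→Q2. Q0=[] Q1=[] Q2=[P1,P2,P3,P4]
t=41-48: P1@Q2 runs 7, rem=0, completes. Q0=[] Q1=[] Q2=[P2,P3,P4]
t=48-54: P2@Q2 runs 6, rem=0, completes. Q0=[] Q1=[] Q2=[P3,P4]
t=54-60: P3@Q2 runs 6, rem=0, completes. Q0=[] Q1=[] Q2=[P4]
t=60-61: P4@Q2 runs 1, rem=0, completes. Q0=[] Q1=[] Q2=[]

Answer: P1(0-2) P2(2-4) P3(4-6) P4(6-8) P5(8-10) P5(10-12) P5(12-14) P5(14-16) P5(16-17) P1(17-23) P2(23-29) P3(29-35) P4(35-41) P1(41-48) P2(48-54) P3(54-60) P4(60-61)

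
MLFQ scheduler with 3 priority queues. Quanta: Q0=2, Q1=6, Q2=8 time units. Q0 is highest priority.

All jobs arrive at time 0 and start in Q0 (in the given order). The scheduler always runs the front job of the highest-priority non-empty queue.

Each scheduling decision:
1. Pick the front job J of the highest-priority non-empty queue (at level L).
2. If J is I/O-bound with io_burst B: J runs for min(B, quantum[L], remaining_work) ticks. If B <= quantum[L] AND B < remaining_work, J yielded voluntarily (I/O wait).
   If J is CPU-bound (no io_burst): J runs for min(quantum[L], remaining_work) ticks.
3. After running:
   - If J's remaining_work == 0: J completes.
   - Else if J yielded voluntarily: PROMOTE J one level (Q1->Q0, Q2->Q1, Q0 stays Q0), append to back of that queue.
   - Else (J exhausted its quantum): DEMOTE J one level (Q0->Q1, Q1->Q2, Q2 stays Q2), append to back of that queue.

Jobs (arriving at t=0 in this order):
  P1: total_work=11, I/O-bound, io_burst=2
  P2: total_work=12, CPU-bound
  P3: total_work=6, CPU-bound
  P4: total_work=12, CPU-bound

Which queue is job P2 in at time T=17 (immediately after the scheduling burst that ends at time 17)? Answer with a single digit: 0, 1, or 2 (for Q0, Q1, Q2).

Answer: 1

Derivation:
t=0-2: P1@Q0 runs 2, rem=9, I/O yield, promote→Q0. Q0=[P2,P3,P4,P1] Q1=[] Q2=[]
t=2-4: P2@Q0 runs 2, rem=10, quantum used, demote→Q1. Q0=[P3,P4,P1] Q1=[P2] Q2=[]
t=4-6: P3@Q0 runs 2, rem=4, quantum used, demote→Q1. Q0=[P4,P1] Q1=[P2,P3] Q2=[]
t=6-8: P4@Q0 runs 2, rem=10, quantum used, demote→Q1. Q0=[P1] Q1=[P2,P3,P4] Q2=[]
t=8-10: P1@Q0 runs 2, rem=7, I/O yield, promote→Q0. Q0=[P1] Q1=[P2,P3,P4] Q2=[]
t=10-12: P1@Q0 runs 2, rem=5, I/O yield, promote→Q0. Q0=[P1] Q1=[P2,P3,P4] Q2=[]
t=12-14: P1@Q0 runs 2, rem=3, I/O yield, promote→Q0. Q0=[P1] Q1=[P2,P3,P4] Q2=[]
t=14-16: P1@Q0 runs 2, rem=1, I/O yield, promote→Q0. Q0=[P1] Q1=[P2,P3,P4] Q2=[]
t=16-17: P1@Q0 runs 1, rem=0, completes. Q0=[] Q1=[P2,P3,P4] Q2=[]
t=17-23: P2@Q1 runs 6, rem=4, quantum used, demote→Q2. Q0=[] Q1=[P3,P4] Q2=[P2]
t=23-27: P3@Q1 runs 4, rem=0, completes. Q0=[] Q1=[P4] Q2=[P2]
t=27-33: P4@Q1 runs 6, rem=4, quantum used, demote→Q2. Q0=[] Q1=[] Q2=[P2,P4]
t=33-37: P2@Q2 runs 4, rem=0, completes. Q0=[] Q1=[] Q2=[P4]
t=37-41: P4@Q2 runs 4, rem=0, completes. Q0=[] Q1=[] Q2=[]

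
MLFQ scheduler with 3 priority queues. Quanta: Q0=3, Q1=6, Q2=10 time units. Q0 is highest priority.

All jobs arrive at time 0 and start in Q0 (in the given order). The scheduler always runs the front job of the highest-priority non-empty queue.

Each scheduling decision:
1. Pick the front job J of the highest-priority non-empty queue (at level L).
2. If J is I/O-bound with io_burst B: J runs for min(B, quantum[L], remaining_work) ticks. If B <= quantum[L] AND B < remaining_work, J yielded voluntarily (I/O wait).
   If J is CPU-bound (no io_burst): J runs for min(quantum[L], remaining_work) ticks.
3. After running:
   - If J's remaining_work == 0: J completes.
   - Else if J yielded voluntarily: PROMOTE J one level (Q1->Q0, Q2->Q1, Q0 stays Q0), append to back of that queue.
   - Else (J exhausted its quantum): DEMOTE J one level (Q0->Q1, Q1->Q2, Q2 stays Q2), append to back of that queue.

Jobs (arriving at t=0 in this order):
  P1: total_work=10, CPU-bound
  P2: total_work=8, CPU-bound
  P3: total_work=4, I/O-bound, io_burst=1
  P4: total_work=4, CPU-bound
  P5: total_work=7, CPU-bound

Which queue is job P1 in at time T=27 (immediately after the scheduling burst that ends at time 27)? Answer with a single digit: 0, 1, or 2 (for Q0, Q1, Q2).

Answer: 2

Derivation:
t=0-3: P1@Q0 runs 3, rem=7, quantum used, demote→Q1. Q0=[P2,P3,P4,P5] Q1=[P1] Q2=[]
t=3-6: P2@Q0 runs 3, rem=5, quantum used, demote→Q1. Q0=[P3,P4,P5] Q1=[P1,P2] Q2=[]
t=6-7: P3@Q0 runs 1, rem=3, I/O yield, promote→Q0. Q0=[P4,P5,P3] Q1=[P1,P2] Q2=[]
t=7-10: P4@Q0 runs 3, rem=1, quantum used, demote→Q1. Q0=[P5,P3] Q1=[P1,P2,P4] Q2=[]
t=10-13: P5@Q0 runs 3, rem=4, quantum used, demote→Q1. Q0=[P3] Q1=[P1,P2,P4,P5] Q2=[]
t=13-14: P3@Q0 runs 1, rem=2, I/O yield, promote→Q0. Q0=[P3] Q1=[P1,P2,P4,P5] Q2=[]
t=14-15: P3@Q0 runs 1, rem=1, I/O yield, promote→Q0. Q0=[P3] Q1=[P1,P2,P4,P5] Q2=[]
t=15-16: P3@Q0 runs 1, rem=0, completes. Q0=[] Q1=[P1,P2,P4,P5] Q2=[]
t=16-22: P1@Q1 runs 6, rem=1, quantum used, demote→Q2. Q0=[] Q1=[P2,P4,P5] Q2=[P1]
t=22-27: P2@Q1 runs 5, rem=0, completes. Q0=[] Q1=[P4,P5] Q2=[P1]
t=27-28: P4@Q1 runs 1, rem=0, completes. Q0=[] Q1=[P5] Q2=[P1]
t=28-32: P5@Q1 runs 4, rem=0, completes. Q0=[] Q1=[] Q2=[P1]
t=32-33: P1@Q2 runs 1, rem=0, completes. Q0=[] Q1=[] Q2=[]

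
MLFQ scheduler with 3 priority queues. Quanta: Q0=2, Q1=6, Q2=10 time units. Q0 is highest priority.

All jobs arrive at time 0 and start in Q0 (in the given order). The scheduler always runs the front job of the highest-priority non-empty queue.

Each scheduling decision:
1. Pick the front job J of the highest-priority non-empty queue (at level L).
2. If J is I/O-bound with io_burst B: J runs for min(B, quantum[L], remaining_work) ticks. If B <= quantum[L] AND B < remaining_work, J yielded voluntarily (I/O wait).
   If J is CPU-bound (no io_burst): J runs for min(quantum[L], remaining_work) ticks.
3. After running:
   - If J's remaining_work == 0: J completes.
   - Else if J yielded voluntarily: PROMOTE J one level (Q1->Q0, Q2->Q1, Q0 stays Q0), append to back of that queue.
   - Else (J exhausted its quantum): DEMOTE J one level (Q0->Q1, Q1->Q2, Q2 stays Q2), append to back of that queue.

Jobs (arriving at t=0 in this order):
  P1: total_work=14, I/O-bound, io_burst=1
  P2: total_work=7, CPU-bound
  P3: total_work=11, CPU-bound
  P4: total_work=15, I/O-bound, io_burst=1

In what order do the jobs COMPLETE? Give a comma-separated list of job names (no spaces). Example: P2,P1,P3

t=0-1: P1@Q0 runs 1, rem=13, I/O yield, promote→Q0. Q0=[P2,P3,P4,P1] Q1=[] Q2=[]
t=1-3: P2@Q0 runs 2, rem=5, quantum used, demote→Q1. Q0=[P3,P4,P1] Q1=[P2] Q2=[]
t=3-5: P3@Q0 runs 2, rem=9, quantum used, demote→Q1. Q0=[P4,P1] Q1=[P2,P3] Q2=[]
t=5-6: P4@Q0 runs 1, rem=14, I/O yield, promote→Q0. Q0=[P1,P4] Q1=[P2,P3] Q2=[]
t=6-7: P1@Q0 runs 1, rem=12, I/O yield, promote→Q0. Q0=[P4,P1] Q1=[P2,P3] Q2=[]
t=7-8: P4@Q0 runs 1, rem=13, I/O yield, promote→Q0. Q0=[P1,P4] Q1=[P2,P3] Q2=[]
t=8-9: P1@Q0 runs 1, rem=11, I/O yield, promote→Q0. Q0=[P4,P1] Q1=[P2,P3] Q2=[]
t=9-10: P4@Q0 runs 1, rem=12, I/O yield, promote→Q0. Q0=[P1,P4] Q1=[P2,P3] Q2=[]
t=10-11: P1@Q0 runs 1, rem=10, I/O yield, promote→Q0. Q0=[P4,P1] Q1=[P2,P3] Q2=[]
t=11-12: P4@Q0 runs 1, rem=11, I/O yield, promote→Q0. Q0=[P1,P4] Q1=[P2,P3] Q2=[]
t=12-13: P1@Q0 runs 1, rem=9, I/O yield, promote→Q0. Q0=[P4,P1] Q1=[P2,P3] Q2=[]
t=13-14: P4@Q0 runs 1, rem=10, I/O yield, promote→Q0. Q0=[P1,P4] Q1=[P2,P3] Q2=[]
t=14-15: P1@Q0 runs 1, rem=8, I/O yield, promote→Q0. Q0=[P4,P1] Q1=[P2,P3] Q2=[]
t=15-16: P4@Q0 runs 1, rem=9, I/O yield, promote→Q0. Q0=[P1,P4] Q1=[P2,P3] Q2=[]
t=16-17: P1@Q0 runs 1, rem=7, I/O yield, promote→Q0. Q0=[P4,P1] Q1=[P2,P3] Q2=[]
t=17-18: P4@Q0 runs 1, rem=8, I/O yield, promote→Q0. Q0=[P1,P4] Q1=[P2,P3] Q2=[]
t=18-19: P1@Q0 runs 1, rem=6, I/O yield, promote→Q0. Q0=[P4,P1] Q1=[P2,P3] Q2=[]
t=19-20: P4@Q0 runs 1, rem=7, I/O yield, promote→Q0. Q0=[P1,P4] Q1=[P2,P3] Q2=[]
t=20-21: P1@Q0 runs 1, rem=5, I/O yield, promote→Q0. Q0=[P4,P1] Q1=[P2,P3] Q2=[]
t=21-22: P4@Q0 runs 1, rem=6, I/O yield, promote→Q0. Q0=[P1,P4] Q1=[P2,P3] Q2=[]
t=22-23: P1@Q0 runs 1, rem=4, I/O yield, promote→Q0. Q0=[P4,P1] Q1=[P2,P3] Q2=[]
t=23-24: P4@Q0 runs 1, rem=5, I/O yield, promote→Q0. Q0=[P1,P4] Q1=[P2,P3] Q2=[]
t=24-25: P1@Q0 runs 1, rem=3, I/O yield, promote→Q0. Q0=[P4,P1] Q1=[P2,P3] Q2=[]
t=25-26: P4@Q0 runs 1, rem=4, I/O yield, promote→Q0. Q0=[P1,P4] Q1=[P2,P3] Q2=[]
t=26-27: P1@Q0 runs 1, rem=2, I/O yield, promote→Q0. Q0=[P4,P1] Q1=[P2,P3] Q2=[]
t=27-28: P4@Q0 runs 1, rem=3, I/O yield, promote→Q0. Q0=[P1,P4] Q1=[P2,P3] Q2=[]
t=28-29: P1@Q0 runs 1, rem=1, I/O yield, promote→Q0. Q0=[P4,P1] Q1=[P2,P3] Q2=[]
t=29-30: P4@Q0 runs 1, rem=2, I/O yield, promote→Q0. Q0=[P1,P4] Q1=[P2,P3] Q2=[]
t=30-31: P1@Q0 runs 1, rem=0, completes. Q0=[P4] Q1=[P2,P3] Q2=[]
t=31-32: P4@Q0 runs 1, rem=1, I/O yield, promote→Q0. Q0=[P4] Q1=[P2,P3] Q2=[]
t=32-33: P4@Q0 runs 1, rem=0, completes. Q0=[] Q1=[P2,P3] Q2=[]
t=33-38: P2@Q1 runs 5, rem=0, completes. Q0=[] Q1=[P3] Q2=[]
t=38-44: P3@Q1 runs 6, rem=3, quantum used, demote→Q2. Q0=[] Q1=[] Q2=[P3]
t=44-47: P3@Q2 runs 3, rem=0, completes. Q0=[] Q1=[] Q2=[]

Answer: P1,P4,P2,P3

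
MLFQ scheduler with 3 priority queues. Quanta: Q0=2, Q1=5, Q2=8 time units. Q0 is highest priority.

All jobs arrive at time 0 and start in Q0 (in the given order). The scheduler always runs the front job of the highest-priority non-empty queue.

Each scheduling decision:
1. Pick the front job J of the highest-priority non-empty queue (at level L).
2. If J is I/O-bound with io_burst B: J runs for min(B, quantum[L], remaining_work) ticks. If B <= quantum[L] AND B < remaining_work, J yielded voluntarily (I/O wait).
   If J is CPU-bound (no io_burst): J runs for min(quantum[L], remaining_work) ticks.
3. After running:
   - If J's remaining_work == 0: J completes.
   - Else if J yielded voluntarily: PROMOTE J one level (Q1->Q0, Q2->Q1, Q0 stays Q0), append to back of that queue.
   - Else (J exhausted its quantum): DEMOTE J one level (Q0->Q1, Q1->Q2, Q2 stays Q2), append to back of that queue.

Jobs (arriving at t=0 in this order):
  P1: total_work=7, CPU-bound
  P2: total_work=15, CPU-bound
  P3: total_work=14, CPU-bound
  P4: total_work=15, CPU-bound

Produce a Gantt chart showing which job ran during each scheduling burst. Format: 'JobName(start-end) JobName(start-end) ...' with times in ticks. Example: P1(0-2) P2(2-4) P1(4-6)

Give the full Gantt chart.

t=0-2: P1@Q0 runs 2, rem=5, quantum used, demote→Q1. Q0=[P2,P3,P4] Q1=[P1] Q2=[]
t=2-4: P2@Q0 runs 2, rem=13, quantum used, demote→Q1. Q0=[P3,P4] Q1=[P1,P2] Q2=[]
t=4-6: P3@Q0 runs 2, rem=12, quantum used, demote→Q1. Q0=[P4] Q1=[P1,P2,P3] Q2=[]
t=6-8: P4@Q0 runs 2, rem=13, quantum used, demote→Q1. Q0=[] Q1=[P1,P2,P3,P4] Q2=[]
t=8-13: P1@Q1 runs 5, rem=0, completes. Q0=[] Q1=[P2,P3,P4] Q2=[]
t=13-18: P2@Q1 runs 5, rem=8, quantum used, demote→Q2. Q0=[] Q1=[P3,P4] Q2=[P2]
t=18-23: P3@Q1 runs 5, rem=7, quantum used, demote→Q2. Q0=[] Q1=[P4] Q2=[P2,P3]
t=23-28: P4@Q1 runs 5, rem=8, quantum used, demote→Q2. Q0=[] Q1=[] Q2=[P2,P3,P4]
t=28-36: P2@Q2 runs 8, rem=0, completes. Q0=[] Q1=[] Q2=[P3,P4]
t=36-43: P3@Q2 runs 7, rem=0, completes. Q0=[] Q1=[] Q2=[P4]
t=43-51: P4@Q2 runs 8, rem=0, completes. Q0=[] Q1=[] Q2=[]

Answer: P1(0-2) P2(2-4) P3(4-6) P4(6-8) P1(8-13) P2(13-18) P3(18-23) P4(23-28) P2(28-36) P3(36-43) P4(43-51)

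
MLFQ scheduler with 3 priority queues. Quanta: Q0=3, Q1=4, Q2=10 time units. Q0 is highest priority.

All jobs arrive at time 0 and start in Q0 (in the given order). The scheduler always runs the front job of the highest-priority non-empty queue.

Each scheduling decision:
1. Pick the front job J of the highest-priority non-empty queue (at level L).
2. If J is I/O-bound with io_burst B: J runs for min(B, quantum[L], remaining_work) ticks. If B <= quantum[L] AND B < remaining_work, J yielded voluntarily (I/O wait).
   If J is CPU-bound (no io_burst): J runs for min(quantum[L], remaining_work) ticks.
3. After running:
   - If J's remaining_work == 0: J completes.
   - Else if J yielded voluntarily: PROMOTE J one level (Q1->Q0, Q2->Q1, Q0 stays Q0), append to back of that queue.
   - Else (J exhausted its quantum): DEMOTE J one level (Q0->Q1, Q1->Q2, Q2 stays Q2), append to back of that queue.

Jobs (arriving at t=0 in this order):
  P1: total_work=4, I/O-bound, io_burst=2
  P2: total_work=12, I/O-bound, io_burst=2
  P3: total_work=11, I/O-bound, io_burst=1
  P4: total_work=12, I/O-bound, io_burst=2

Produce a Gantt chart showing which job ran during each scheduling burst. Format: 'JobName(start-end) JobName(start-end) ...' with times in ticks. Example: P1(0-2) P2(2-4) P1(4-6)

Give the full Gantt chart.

t=0-2: P1@Q0 runs 2, rem=2, I/O yield, promote→Q0. Q0=[P2,P3,P4,P1] Q1=[] Q2=[]
t=2-4: P2@Q0 runs 2, rem=10, I/O yield, promote→Q0. Q0=[P3,P4,P1,P2] Q1=[] Q2=[]
t=4-5: P3@Q0 runs 1, rem=10, I/O yield, promote→Q0. Q0=[P4,P1,P2,P3] Q1=[] Q2=[]
t=5-7: P4@Q0 runs 2, rem=10, I/O yield, promote→Q0. Q0=[P1,P2,P3,P4] Q1=[] Q2=[]
t=7-9: P1@Q0 runs 2, rem=0, completes. Q0=[P2,P3,P4] Q1=[] Q2=[]
t=9-11: P2@Q0 runs 2, rem=8, I/O yield, promote→Q0. Q0=[P3,P4,P2] Q1=[] Q2=[]
t=11-12: P3@Q0 runs 1, rem=9, I/O yield, promote→Q0. Q0=[P4,P2,P3] Q1=[] Q2=[]
t=12-14: P4@Q0 runs 2, rem=8, I/O yield, promote→Q0. Q0=[P2,P3,P4] Q1=[] Q2=[]
t=14-16: P2@Q0 runs 2, rem=6, I/O yield, promote→Q0. Q0=[P3,P4,P2] Q1=[] Q2=[]
t=16-17: P3@Q0 runs 1, rem=8, I/O yield, promote→Q0. Q0=[P4,P2,P3] Q1=[] Q2=[]
t=17-19: P4@Q0 runs 2, rem=6, I/O yield, promote→Q0. Q0=[P2,P3,P4] Q1=[] Q2=[]
t=19-21: P2@Q0 runs 2, rem=4, I/O yield, promote→Q0. Q0=[P3,P4,P2] Q1=[] Q2=[]
t=21-22: P3@Q0 runs 1, rem=7, I/O yield, promote→Q0. Q0=[P4,P2,P3] Q1=[] Q2=[]
t=22-24: P4@Q0 runs 2, rem=4, I/O yield, promote→Q0. Q0=[P2,P3,P4] Q1=[] Q2=[]
t=24-26: P2@Q0 runs 2, rem=2, I/O yield, promote→Q0. Q0=[P3,P4,P2] Q1=[] Q2=[]
t=26-27: P3@Q0 runs 1, rem=6, I/O yield, promote→Q0. Q0=[P4,P2,P3] Q1=[] Q2=[]
t=27-29: P4@Q0 runs 2, rem=2, I/O yield, promote→Q0. Q0=[P2,P3,P4] Q1=[] Q2=[]
t=29-31: P2@Q0 runs 2, rem=0, completes. Q0=[P3,P4] Q1=[] Q2=[]
t=31-32: P3@Q0 runs 1, rem=5, I/O yield, promote→Q0. Q0=[P4,P3] Q1=[] Q2=[]
t=32-34: P4@Q0 runs 2, rem=0, completes. Q0=[P3] Q1=[] Q2=[]
t=34-35: P3@Q0 runs 1, rem=4, I/O yield, promote→Q0. Q0=[P3] Q1=[] Q2=[]
t=35-36: P3@Q0 runs 1, rem=3, I/O yield, promote→Q0. Q0=[P3] Q1=[] Q2=[]
t=36-37: P3@Q0 runs 1, rem=2, I/O yield, promote→Q0. Q0=[P3] Q1=[] Q2=[]
t=37-38: P3@Q0 runs 1, rem=1, I/O yield, promote→Q0. Q0=[P3] Q1=[] Q2=[]
t=38-39: P3@Q0 runs 1, rem=0, completes. Q0=[] Q1=[] Q2=[]

Answer: P1(0-2) P2(2-4) P3(4-5) P4(5-7) P1(7-9) P2(9-11) P3(11-12) P4(12-14) P2(14-16) P3(16-17) P4(17-19) P2(19-21) P3(21-22) P4(22-24) P2(24-26) P3(26-27) P4(27-29) P2(29-31) P3(31-32) P4(32-34) P3(34-35) P3(35-36) P3(36-37) P3(37-38) P3(38-39)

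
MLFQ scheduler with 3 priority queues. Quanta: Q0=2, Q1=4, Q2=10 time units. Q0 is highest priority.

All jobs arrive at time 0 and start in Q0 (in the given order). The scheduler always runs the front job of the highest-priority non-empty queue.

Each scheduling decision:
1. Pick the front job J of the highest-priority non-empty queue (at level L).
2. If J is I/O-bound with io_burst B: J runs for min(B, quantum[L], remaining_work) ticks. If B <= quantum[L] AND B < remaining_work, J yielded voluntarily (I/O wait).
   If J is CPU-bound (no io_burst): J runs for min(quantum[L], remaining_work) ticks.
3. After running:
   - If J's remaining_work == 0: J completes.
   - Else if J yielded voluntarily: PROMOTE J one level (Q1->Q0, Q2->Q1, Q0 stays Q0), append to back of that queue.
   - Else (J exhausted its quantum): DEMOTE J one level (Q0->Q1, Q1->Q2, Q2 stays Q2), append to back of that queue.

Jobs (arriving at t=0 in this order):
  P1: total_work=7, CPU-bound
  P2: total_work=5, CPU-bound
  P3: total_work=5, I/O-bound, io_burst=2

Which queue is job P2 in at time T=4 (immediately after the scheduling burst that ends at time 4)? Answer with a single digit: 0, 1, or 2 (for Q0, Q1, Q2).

t=0-2: P1@Q0 runs 2, rem=5, quantum used, demote→Q1. Q0=[P2,P3] Q1=[P1] Q2=[]
t=2-4: P2@Q0 runs 2, rem=3, quantum used, demote→Q1. Q0=[P3] Q1=[P1,P2] Q2=[]
t=4-6: P3@Q0 runs 2, rem=3, I/O yield, promote→Q0. Q0=[P3] Q1=[P1,P2] Q2=[]
t=6-8: P3@Q0 runs 2, rem=1, I/O yield, promote→Q0. Q0=[P3] Q1=[P1,P2] Q2=[]
t=8-9: P3@Q0 runs 1, rem=0, completes. Q0=[] Q1=[P1,P2] Q2=[]
t=9-13: P1@Q1 runs 4, rem=1, quantum used, demote→Q2. Q0=[] Q1=[P2] Q2=[P1]
t=13-16: P2@Q1 runs 3, rem=0, completes. Q0=[] Q1=[] Q2=[P1]
t=16-17: P1@Q2 runs 1, rem=0, completes. Q0=[] Q1=[] Q2=[]

Answer: 1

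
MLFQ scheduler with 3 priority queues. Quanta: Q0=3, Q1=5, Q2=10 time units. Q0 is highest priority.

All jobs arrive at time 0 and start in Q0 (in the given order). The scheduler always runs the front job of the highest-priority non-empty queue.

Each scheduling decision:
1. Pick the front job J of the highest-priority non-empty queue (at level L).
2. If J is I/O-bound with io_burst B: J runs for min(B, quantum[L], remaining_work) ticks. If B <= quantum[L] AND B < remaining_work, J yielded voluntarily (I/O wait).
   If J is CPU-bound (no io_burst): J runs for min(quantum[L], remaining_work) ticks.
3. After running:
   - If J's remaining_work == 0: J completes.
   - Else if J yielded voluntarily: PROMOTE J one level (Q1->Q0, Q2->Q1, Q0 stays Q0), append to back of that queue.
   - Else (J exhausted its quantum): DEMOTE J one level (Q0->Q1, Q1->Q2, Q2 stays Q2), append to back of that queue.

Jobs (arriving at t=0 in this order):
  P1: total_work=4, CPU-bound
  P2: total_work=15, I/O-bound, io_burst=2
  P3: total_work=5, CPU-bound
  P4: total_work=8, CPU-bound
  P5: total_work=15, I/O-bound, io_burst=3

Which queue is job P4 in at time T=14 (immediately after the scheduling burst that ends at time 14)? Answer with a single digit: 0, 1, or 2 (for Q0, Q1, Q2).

t=0-3: P1@Q0 runs 3, rem=1, quantum used, demote→Q1. Q0=[P2,P3,P4,P5] Q1=[P1] Q2=[]
t=3-5: P2@Q0 runs 2, rem=13, I/O yield, promote→Q0. Q0=[P3,P4,P5,P2] Q1=[P1] Q2=[]
t=5-8: P3@Q0 runs 3, rem=2, quantum used, demote→Q1. Q0=[P4,P5,P2] Q1=[P1,P3] Q2=[]
t=8-11: P4@Q0 runs 3, rem=5, quantum used, demote→Q1. Q0=[P5,P2] Q1=[P1,P3,P4] Q2=[]
t=11-14: P5@Q0 runs 3, rem=12, I/O yield, promote→Q0. Q0=[P2,P5] Q1=[P1,P3,P4] Q2=[]
t=14-16: P2@Q0 runs 2, rem=11, I/O yield, promote→Q0. Q0=[P5,P2] Q1=[P1,P3,P4] Q2=[]
t=16-19: P5@Q0 runs 3, rem=9, I/O yield, promote→Q0. Q0=[P2,P5] Q1=[P1,P3,P4] Q2=[]
t=19-21: P2@Q0 runs 2, rem=9, I/O yield, promote→Q0. Q0=[P5,P2] Q1=[P1,P3,P4] Q2=[]
t=21-24: P5@Q0 runs 3, rem=6, I/O yield, promote→Q0. Q0=[P2,P5] Q1=[P1,P3,P4] Q2=[]
t=24-26: P2@Q0 runs 2, rem=7, I/O yield, promote→Q0. Q0=[P5,P2] Q1=[P1,P3,P4] Q2=[]
t=26-29: P5@Q0 runs 3, rem=3, I/O yield, promote→Q0. Q0=[P2,P5] Q1=[P1,P3,P4] Q2=[]
t=29-31: P2@Q0 runs 2, rem=5, I/O yield, promote→Q0. Q0=[P5,P2] Q1=[P1,P3,P4] Q2=[]
t=31-34: P5@Q0 runs 3, rem=0, completes. Q0=[P2] Q1=[P1,P3,P4] Q2=[]
t=34-36: P2@Q0 runs 2, rem=3, I/O yield, promote→Q0. Q0=[P2] Q1=[P1,P3,P4] Q2=[]
t=36-38: P2@Q0 runs 2, rem=1, I/O yield, promote→Q0. Q0=[P2] Q1=[P1,P3,P4] Q2=[]
t=38-39: P2@Q0 runs 1, rem=0, completes. Q0=[] Q1=[P1,P3,P4] Q2=[]
t=39-40: P1@Q1 runs 1, rem=0, completes. Q0=[] Q1=[P3,P4] Q2=[]
t=40-42: P3@Q1 runs 2, rem=0, completes. Q0=[] Q1=[P4] Q2=[]
t=42-47: P4@Q1 runs 5, rem=0, completes. Q0=[] Q1=[] Q2=[]

Answer: 1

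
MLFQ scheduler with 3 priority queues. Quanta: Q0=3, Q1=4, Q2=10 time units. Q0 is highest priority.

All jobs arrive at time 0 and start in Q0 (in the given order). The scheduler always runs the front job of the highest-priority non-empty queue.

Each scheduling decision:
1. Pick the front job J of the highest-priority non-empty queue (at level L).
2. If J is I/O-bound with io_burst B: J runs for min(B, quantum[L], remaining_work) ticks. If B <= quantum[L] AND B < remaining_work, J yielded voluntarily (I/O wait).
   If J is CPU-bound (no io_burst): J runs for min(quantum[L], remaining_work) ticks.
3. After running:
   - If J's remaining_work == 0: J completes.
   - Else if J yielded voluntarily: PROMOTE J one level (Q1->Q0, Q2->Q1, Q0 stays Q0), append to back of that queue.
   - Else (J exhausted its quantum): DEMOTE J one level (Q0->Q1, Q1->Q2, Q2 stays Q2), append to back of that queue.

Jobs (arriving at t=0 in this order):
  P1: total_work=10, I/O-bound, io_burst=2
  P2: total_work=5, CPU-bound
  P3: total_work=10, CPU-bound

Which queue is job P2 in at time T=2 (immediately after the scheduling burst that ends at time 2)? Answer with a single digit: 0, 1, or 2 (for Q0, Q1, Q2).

Answer: 0

Derivation:
t=0-2: P1@Q0 runs 2, rem=8, I/O yield, promote→Q0. Q0=[P2,P3,P1] Q1=[] Q2=[]
t=2-5: P2@Q0 runs 3, rem=2, quantum used, demote→Q1. Q0=[P3,P1] Q1=[P2] Q2=[]
t=5-8: P3@Q0 runs 3, rem=7, quantum used, demote→Q1. Q0=[P1] Q1=[P2,P3] Q2=[]
t=8-10: P1@Q0 runs 2, rem=6, I/O yield, promote→Q0. Q0=[P1] Q1=[P2,P3] Q2=[]
t=10-12: P1@Q0 runs 2, rem=4, I/O yield, promote→Q0. Q0=[P1] Q1=[P2,P3] Q2=[]
t=12-14: P1@Q0 runs 2, rem=2, I/O yield, promote→Q0. Q0=[P1] Q1=[P2,P3] Q2=[]
t=14-16: P1@Q0 runs 2, rem=0, completes. Q0=[] Q1=[P2,P3] Q2=[]
t=16-18: P2@Q1 runs 2, rem=0, completes. Q0=[] Q1=[P3] Q2=[]
t=18-22: P3@Q1 runs 4, rem=3, quantum used, demote→Q2. Q0=[] Q1=[] Q2=[P3]
t=22-25: P3@Q2 runs 3, rem=0, completes. Q0=[] Q1=[] Q2=[]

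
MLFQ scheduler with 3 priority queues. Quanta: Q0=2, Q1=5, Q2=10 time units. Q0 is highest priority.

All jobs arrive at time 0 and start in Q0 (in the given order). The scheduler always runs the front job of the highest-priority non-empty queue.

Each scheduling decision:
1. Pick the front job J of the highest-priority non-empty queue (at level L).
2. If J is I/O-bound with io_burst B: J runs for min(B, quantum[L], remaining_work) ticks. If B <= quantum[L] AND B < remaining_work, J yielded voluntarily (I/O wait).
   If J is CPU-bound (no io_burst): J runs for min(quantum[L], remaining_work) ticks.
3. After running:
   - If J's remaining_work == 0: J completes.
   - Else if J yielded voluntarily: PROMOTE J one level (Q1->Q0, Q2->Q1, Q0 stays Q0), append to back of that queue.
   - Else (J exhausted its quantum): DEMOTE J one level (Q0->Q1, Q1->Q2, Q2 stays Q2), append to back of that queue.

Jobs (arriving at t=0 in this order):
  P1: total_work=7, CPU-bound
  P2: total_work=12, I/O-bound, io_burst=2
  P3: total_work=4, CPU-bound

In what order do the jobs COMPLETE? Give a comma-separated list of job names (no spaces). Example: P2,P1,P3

t=0-2: P1@Q0 runs 2, rem=5, quantum used, demote→Q1. Q0=[P2,P3] Q1=[P1] Q2=[]
t=2-4: P2@Q0 runs 2, rem=10, I/O yield, promote→Q0. Q0=[P3,P2] Q1=[P1] Q2=[]
t=4-6: P3@Q0 runs 2, rem=2, quantum used, demote→Q1. Q0=[P2] Q1=[P1,P3] Q2=[]
t=6-8: P2@Q0 runs 2, rem=8, I/O yield, promote→Q0. Q0=[P2] Q1=[P1,P3] Q2=[]
t=8-10: P2@Q0 runs 2, rem=6, I/O yield, promote→Q0. Q0=[P2] Q1=[P1,P3] Q2=[]
t=10-12: P2@Q0 runs 2, rem=4, I/O yield, promote→Q0. Q0=[P2] Q1=[P1,P3] Q2=[]
t=12-14: P2@Q0 runs 2, rem=2, I/O yield, promote→Q0. Q0=[P2] Q1=[P1,P3] Q2=[]
t=14-16: P2@Q0 runs 2, rem=0, completes. Q0=[] Q1=[P1,P3] Q2=[]
t=16-21: P1@Q1 runs 5, rem=0, completes. Q0=[] Q1=[P3] Q2=[]
t=21-23: P3@Q1 runs 2, rem=0, completes. Q0=[] Q1=[] Q2=[]

Answer: P2,P1,P3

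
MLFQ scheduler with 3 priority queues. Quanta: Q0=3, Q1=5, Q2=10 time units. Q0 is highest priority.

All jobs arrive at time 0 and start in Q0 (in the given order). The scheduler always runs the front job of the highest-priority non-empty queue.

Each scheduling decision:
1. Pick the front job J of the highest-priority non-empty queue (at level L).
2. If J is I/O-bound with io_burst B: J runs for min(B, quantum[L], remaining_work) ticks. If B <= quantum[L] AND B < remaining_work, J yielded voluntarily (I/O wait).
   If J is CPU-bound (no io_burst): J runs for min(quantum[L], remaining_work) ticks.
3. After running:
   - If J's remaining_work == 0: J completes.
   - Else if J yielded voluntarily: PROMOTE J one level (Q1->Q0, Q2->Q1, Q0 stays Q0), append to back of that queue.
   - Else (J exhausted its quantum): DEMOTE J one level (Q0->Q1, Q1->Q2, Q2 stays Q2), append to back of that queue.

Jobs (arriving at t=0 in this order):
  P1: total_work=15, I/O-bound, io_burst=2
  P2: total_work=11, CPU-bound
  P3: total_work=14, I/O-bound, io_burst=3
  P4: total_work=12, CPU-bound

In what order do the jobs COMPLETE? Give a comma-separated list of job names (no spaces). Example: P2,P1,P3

Answer: P3,P1,P2,P4

Derivation:
t=0-2: P1@Q0 runs 2, rem=13, I/O yield, promote→Q0. Q0=[P2,P3,P4,P1] Q1=[] Q2=[]
t=2-5: P2@Q0 runs 3, rem=8, quantum used, demote→Q1. Q0=[P3,P4,P1] Q1=[P2] Q2=[]
t=5-8: P3@Q0 runs 3, rem=11, I/O yield, promote→Q0. Q0=[P4,P1,P3] Q1=[P2] Q2=[]
t=8-11: P4@Q0 runs 3, rem=9, quantum used, demote→Q1. Q0=[P1,P3] Q1=[P2,P4] Q2=[]
t=11-13: P1@Q0 runs 2, rem=11, I/O yield, promote→Q0. Q0=[P3,P1] Q1=[P2,P4] Q2=[]
t=13-16: P3@Q0 runs 3, rem=8, I/O yield, promote→Q0. Q0=[P1,P3] Q1=[P2,P4] Q2=[]
t=16-18: P1@Q0 runs 2, rem=9, I/O yield, promote→Q0. Q0=[P3,P1] Q1=[P2,P4] Q2=[]
t=18-21: P3@Q0 runs 3, rem=5, I/O yield, promote→Q0. Q0=[P1,P3] Q1=[P2,P4] Q2=[]
t=21-23: P1@Q0 runs 2, rem=7, I/O yield, promote→Q0. Q0=[P3,P1] Q1=[P2,P4] Q2=[]
t=23-26: P3@Q0 runs 3, rem=2, I/O yield, promote→Q0. Q0=[P1,P3] Q1=[P2,P4] Q2=[]
t=26-28: P1@Q0 runs 2, rem=5, I/O yield, promote→Q0. Q0=[P3,P1] Q1=[P2,P4] Q2=[]
t=28-30: P3@Q0 runs 2, rem=0, completes. Q0=[P1] Q1=[P2,P4] Q2=[]
t=30-32: P1@Q0 runs 2, rem=3, I/O yield, promote→Q0. Q0=[P1] Q1=[P2,P4] Q2=[]
t=32-34: P1@Q0 runs 2, rem=1, I/O yield, promote→Q0. Q0=[P1] Q1=[P2,P4] Q2=[]
t=34-35: P1@Q0 runs 1, rem=0, completes. Q0=[] Q1=[P2,P4] Q2=[]
t=35-40: P2@Q1 runs 5, rem=3, quantum used, demote→Q2. Q0=[] Q1=[P4] Q2=[P2]
t=40-45: P4@Q1 runs 5, rem=4, quantum used, demote→Q2. Q0=[] Q1=[] Q2=[P2,P4]
t=45-48: P2@Q2 runs 3, rem=0, completes. Q0=[] Q1=[] Q2=[P4]
t=48-52: P4@Q2 runs 4, rem=0, completes. Q0=[] Q1=[] Q2=[]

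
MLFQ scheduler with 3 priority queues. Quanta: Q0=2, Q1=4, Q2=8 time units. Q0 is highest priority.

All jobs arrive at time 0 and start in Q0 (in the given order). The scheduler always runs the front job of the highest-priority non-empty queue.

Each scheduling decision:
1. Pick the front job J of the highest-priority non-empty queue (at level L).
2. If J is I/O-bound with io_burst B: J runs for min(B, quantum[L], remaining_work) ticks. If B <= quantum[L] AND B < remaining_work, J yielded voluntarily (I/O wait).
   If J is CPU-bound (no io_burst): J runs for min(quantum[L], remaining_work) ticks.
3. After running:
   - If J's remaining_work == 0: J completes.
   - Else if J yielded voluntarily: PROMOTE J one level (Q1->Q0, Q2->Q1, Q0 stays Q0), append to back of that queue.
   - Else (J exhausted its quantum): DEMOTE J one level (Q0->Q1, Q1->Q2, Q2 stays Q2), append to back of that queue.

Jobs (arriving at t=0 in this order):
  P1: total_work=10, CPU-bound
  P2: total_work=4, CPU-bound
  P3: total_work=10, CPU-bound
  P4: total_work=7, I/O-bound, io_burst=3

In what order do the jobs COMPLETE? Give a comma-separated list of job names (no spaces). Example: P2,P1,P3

t=0-2: P1@Q0 runs 2, rem=8, quantum used, demote→Q1. Q0=[P2,P3,P4] Q1=[P1] Q2=[]
t=2-4: P2@Q0 runs 2, rem=2, quantum used, demote→Q1. Q0=[P3,P4] Q1=[P1,P2] Q2=[]
t=4-6: P3@Q0 runs 2, rem=8, quantum used, demote→Q1. Q0=[P4] Q1=[P1,P2,P3] Q2=[]
t=6-8: P4@Q0 runs 2, rem=5, quantum used, demote→Q1. Q0=[] Q1=[P1,P2,P3,P4] Q2=[]
t=8-12: P1@Q1 runs 4, rem=4, quantum used, demote→Q2. Q0=[] Q1=[P2,P3,P4] Q2=[P1]
t=12-14: P2@Q1 runs 2, rem=0, completes. Q0=[] Q1=[P3,P4] Q2=[P1]
t=14-18: P3@Q1 runs 4, rem=4, quantum used, demote→Q2. Q0=[] Q1=[P4] Q2=[P1,P3]
t=18-21: P4@Q1 runs 3, rem=2, I/O yield, promote→Q0. Q0=[P4] Q1=[] Q2=[P1,P3]
t=21-23: P4@Q0 runs 2, rem=0, completes. Q0=[] Q1=[] Q2=[P1,P3]
t=23-27: P1@Q2 runs 4, rem=0, completes. Q0=[] Q1=[] Q2=[P3]
t=27-31: P3@Q2 runs 4, rem=0, completes. Q0=[] Q1=[] Q2=[]

Answer: P2,P4,P1,P3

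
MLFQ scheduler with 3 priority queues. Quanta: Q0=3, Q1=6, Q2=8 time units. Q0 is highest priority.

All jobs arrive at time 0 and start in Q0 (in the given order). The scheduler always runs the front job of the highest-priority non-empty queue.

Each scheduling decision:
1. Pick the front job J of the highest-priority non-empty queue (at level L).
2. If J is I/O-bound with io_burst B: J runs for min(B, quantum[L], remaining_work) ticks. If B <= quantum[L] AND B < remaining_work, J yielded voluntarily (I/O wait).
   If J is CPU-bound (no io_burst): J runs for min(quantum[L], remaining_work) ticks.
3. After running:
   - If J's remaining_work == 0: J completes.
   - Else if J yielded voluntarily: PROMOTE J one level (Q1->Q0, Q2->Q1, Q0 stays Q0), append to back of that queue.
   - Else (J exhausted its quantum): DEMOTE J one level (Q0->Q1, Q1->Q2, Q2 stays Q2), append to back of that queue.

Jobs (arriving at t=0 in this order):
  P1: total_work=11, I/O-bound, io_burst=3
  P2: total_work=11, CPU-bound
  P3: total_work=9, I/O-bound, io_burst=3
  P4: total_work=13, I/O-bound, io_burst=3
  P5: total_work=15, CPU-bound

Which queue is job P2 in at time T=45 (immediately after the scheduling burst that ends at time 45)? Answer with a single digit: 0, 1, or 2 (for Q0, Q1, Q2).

Answer: 2

Derivation:
t=0-3: P1@Q0 runs 3, rem=8, I/O yield, promote→Q0. Q0=[P2,P3,P4,P5,P1] Q1=[] Q2=[]
t=3-6: P2@Q0 runs 3, rem=8, quantum used, demote→Q1. Q0=[P3,P4,P5,P1] Q1=[P2] Q2=[]
t=6-9: P3@Q0 runs 3, rem=6, I/O yield, promote→Q0. Q0=[P4,P5,P1,P3] Q1=[P2] Q2=[]
t=9-12: P4@Q0 runs 3, rem=10, I/O yield, promote→Q0. Q0=[P5,P1,P3,P4] Q1=[P2] Q2=[]
t=12-15: P5@Q0 runs 3, rem=12, quantum used, demote→Q1. Q0=[P1,P3,P4] Q1=[P2,P5] Q2=[]
t=15-18: P1@Q0 runs 3, rem=5, I/O yield, promote→Q0. Q0=[P3,P4,P1] Q1=[P2,P5] Q2=[]
t=18-21: P3@Q0 runs 3, rem=3, I/O yield, promote→Q0. Q0=[P4,P1,P3] Q1=[P2,P5] Q2=[]
t=21-24: P4@Q0 runs 3, rem=7, I/O yield, promote→Q0. Q0=[P1,P3,P4] Q1=[P2,P5] Q2=[]
t=24-27: P1@Q0 runs 3, rem=2, I/O yield, promote→Q0. Q0=[P3,P4,P1] Q1=[P2,P5] Q2=[]
t=27-30: P3@Q0 runs 3, rem=0, completes. Q0=[P4,P1] Q1=[P2,P5] Q2=[]
t=30-33: P4@Q0 runs 3, rem=4, I/O yield, promote→Q0. Q0=[P1,P4] Q1=[P2,P5] Q2=[]
t=33-35: P1@Q0 runs 2, rem=0, completes. Q0=[P4] Q1=[P2,P5] Q2=[]
t=35-38: P4@Q0 runs 3, rem=1, I/O yield, promote→Q0. Q0=[P4] Q1=[P2,P5] Q2=[]
t=38-39: P4@Q0 runs 1, rem=0, completes. Q0=[] Q1=[P2,P5] Q2=[]
t=39-45: P2@Q1 runs 6, rem=2, quantum used, demote→Q2. Q0=[] Q1=[P5] Q2=[P2]
t=45-51: P5@Q1 runs 6, rem=6, quantum used, demote→Q2. Q0=[] Q1=[] Q2=[P2,P5]
t=51-53: P2@Q2 runs 2, rem=0, completes. Q0=[] Q1=[] Q2=[P5]
t=53-59: P5@Q2 runs 6, rem=0, completes. Q0=[] Q1=[] Q2=[]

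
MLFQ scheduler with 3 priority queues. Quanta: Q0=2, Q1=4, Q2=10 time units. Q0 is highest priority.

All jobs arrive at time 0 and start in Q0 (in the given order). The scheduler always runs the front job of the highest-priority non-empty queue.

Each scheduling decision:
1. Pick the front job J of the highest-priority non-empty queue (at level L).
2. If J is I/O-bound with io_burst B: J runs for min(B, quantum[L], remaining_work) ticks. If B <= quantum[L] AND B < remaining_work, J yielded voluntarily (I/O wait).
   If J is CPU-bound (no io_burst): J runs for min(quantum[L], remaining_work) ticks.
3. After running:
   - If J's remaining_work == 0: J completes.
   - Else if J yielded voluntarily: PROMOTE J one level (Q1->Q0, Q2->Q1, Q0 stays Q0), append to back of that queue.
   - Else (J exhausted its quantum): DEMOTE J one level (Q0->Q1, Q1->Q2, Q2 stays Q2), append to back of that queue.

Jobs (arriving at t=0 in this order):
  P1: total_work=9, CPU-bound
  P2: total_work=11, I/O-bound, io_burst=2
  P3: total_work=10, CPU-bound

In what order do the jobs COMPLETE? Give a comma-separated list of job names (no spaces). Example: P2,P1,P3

t=0-2: P1@Q0 runs 2, rem=7, quantum used, demote→Q1. Q0=[P2,P3] Q1=[P1] Q2=[]
t=2-4: P2@Q0 runs 2, rem=9, I/O yield, promote→Q0. Q0=[P3,P2] Q1=[P1] Q2=[]
t=4-6: P3@Q0 runs 2, rem=8, quantum used, demote→Q1. Q0=[P2] Q1=[P1,P3] Q2=[]
t=6-8: P2@Q0 runs 2, rem=7, I/O yield, promote→Q0. Q0=[P2] Q1=[P1,P3] Q2=[]
t=8-10: P2@Q0 runs 2, rem=5, I/O yield, promote→Q0. Q0=[P2] Q1=[P1,P3] Q2=[]
t=10-12: P2@Q0 runs 2, rem=3, I/O yield, promote→Q0. Q0=[P2] Q1=[P1,P3] Q2=[]
t=12-14: P2@Q0 runs 2, rem=1, I/O yield, promote→Q0. Q0=[P2] Q1=[P1,P3] Q2=[]
t=14-15: P2@Q0 runs 1, rem=0, completes. Q0=[] Q1=[P1,P3] Q2=[]
t=15-19: P1@Q1 runs 4, rem=3, quantum used, demote→Q2. Q0=[] Q1=[P3] Q2=[P1]
t=19-23: P3@Q1 runs 4, rem=4, quantum used, demote→Q2. Q0=[] Q1=[] Q2=[P1,P3]
t=23-26: P1@Q2 runs 3, rem=0, completes. Q0=[] Q1=[] Q2=[P3]
t=26-30: P3@Q2 runs 4, rem=0, completes. Q0=[] Q1=[] Q2=[]

Answer: P2,P1,P3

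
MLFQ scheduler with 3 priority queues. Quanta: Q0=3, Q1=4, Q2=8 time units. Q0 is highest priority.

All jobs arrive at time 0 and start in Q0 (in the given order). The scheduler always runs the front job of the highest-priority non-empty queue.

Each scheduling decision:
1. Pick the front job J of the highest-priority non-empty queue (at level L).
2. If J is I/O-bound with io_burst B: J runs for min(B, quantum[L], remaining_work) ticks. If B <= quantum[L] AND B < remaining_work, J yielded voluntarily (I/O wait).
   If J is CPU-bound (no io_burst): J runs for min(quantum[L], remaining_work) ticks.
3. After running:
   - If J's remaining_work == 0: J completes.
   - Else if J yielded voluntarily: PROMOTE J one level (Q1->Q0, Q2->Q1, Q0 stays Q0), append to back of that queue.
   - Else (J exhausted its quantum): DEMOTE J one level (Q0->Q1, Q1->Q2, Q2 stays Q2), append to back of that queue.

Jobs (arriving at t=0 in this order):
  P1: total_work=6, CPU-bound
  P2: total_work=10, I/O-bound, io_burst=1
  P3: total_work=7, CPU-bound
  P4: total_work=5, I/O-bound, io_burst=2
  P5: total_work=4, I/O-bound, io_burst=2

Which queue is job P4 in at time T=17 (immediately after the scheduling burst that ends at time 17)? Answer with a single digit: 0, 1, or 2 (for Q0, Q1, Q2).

Answer: 0

Derivation:
t=0-3: P1@Q0 runs 3, rem=3, quantum used, demote→Q1. Q0=[P2,P3,P4,P5] Q1=[P1] Q2=[]
t=3-4: P2@Q0 runs 1, rem=9, I/O yield, promote→Q0. Q0=[P3,P4,P5,P2] Q1=[P1] Q2=[]
t=4-7: P3@Q0 runs 3, rem=4, quantum used, demote→Q1. Q0=[P4,P5,P2] Q1=[P1,P3] Q2=[]
t=7-9: P4@Q0 runs 2, rem=3, I/O yield, promote→Q0. Q0=[P5,P2,P4] Q1=[P1,P3] Q2=[]
t=9-11: P5@Q0 runs 2, rem=2, I/O yield, promote→Q0. Q0=[P2,P4,P5] Q1=[P1,P3] Q2=[]
t=11-12: P2@Q0 runs 1, rem=8, I/O yield, promote→Q0. Q0=[P4,P5,P2] Q1=[P1,P3] Q2=[]
t=12-14: P4@Q0 runs 2, rem=1, I/O yield, promote→Q0. Q0=[P5,P2,P4] Q1=[P1,P3] Q2=[]
t=14-16: P5@Q0 runs 2, rem=0, completes. Q0=[P2,P4] Q1=[P1,P3] Q2=[]
t=16-17: P2@Q0 runs 1, rem=7, I/O yield, promote→Q0. Q0=[P4,P2] Q1=[P1,P3] Q2=[]
t=17-18: P4@Q0 runs 1, rem=0, completes. Q0=[P2] Q1=[P1,P3] Q2=[]
t=18-19: P2@Q0 runs 1, rem=6, I/O yield, promote→Q0. Q0=[P2] Q1=[P1,P3] Q2=[]
t=19-20: P2@Q0 runs 1, rem=5, I/O yield, promote→Q0. Q0=[P2] Q1=[P1,P3] Q2=[]
t=20-21: P2@Q0 runs 1, rem=4, I/O yield, promote→Q0. Q0=[P2] Q1=[P1,P3] Q2=[]
t=21-22: P2@Q0 runs 1, rem=3, I/O yield, promote→Q0. Q0=[P2] Q1=[P1,P3] Q2=[]
t=22-23: P2@Q0 runs 1, rem=2, I/O yield, promote→Q0. Q0=[P2] Q1=[P1,P3] Q2=[]
t=23-24: P2@Q0 runs 1, rem=1, I/O yield, promote→Q0. Q0=[P2] Q1=[P1,P3] Q2=[]
t=24-25: P2@Q0 runs 1, rem=0, completes. Q0=[] Q1=[P1,P3] Q2=[]
t=25-28: P1@Q1 runs 3, rem=0, completes. Q0=[] Q1=[P3] Q2=[]
t=28-32: P3@Q1 runs 4, rem=0, completes. Q0=[] Q1=[] Q2=[]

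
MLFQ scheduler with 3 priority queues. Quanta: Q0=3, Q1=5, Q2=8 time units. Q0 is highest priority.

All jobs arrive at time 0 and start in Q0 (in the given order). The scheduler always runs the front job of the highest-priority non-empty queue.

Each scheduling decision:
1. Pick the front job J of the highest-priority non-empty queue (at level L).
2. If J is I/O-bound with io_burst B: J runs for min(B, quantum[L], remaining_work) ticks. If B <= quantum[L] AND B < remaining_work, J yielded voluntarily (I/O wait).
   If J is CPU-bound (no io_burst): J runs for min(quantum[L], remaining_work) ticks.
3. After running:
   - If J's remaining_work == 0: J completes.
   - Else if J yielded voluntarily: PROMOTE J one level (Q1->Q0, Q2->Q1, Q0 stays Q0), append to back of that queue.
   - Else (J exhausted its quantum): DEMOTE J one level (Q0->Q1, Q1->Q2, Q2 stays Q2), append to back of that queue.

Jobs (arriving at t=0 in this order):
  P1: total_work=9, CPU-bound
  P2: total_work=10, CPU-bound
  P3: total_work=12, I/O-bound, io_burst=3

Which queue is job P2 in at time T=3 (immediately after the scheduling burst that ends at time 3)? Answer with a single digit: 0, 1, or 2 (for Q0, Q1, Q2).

Answer: 0

Derivation:
t=0-3: P1@Q0 runs 3, rem=6, quantum used, demote→Q1. Q0=[P2,P3] Q1=[P1] Q2=[]
t=3-6: P2@Q0 runs 3, rem=7, quantum used, demote→Q1. Q0=[P3] Q1=[P1,P2] Q2=[]
t=6-9: P3@Q0 runs 3, rem=9, I/O yield, promote→Q0. Q0=[P3] Q1=[P1,P2] Q2=[]
t=9-12: P3@Q0 runs 3, rem=6, I/O yield, promote→Q0. Q0=[P3] Q1=[P1,P2] Q2=[]
t=12-15: P3@Q0 runs 3, rem=3, I/O yield, promote→Q0. Q0=[P3] Q1=[P1,P2] Q2=[]
t=15-18: P3@Q0 runs 3, rem=0, completes. Q0=[] Q1=[P1,P2] Q2=[]
t=18-23: P1@Q1 runs 5, rem=1, quantum used, demote→Q2. Q0=[] Q1=[P2] Q2=[P1]
t=23-28: P2@Q1 runs 5, rem=2, quantum used, demote→Q2. Q0=[] Q1=[] Q2=[P1,P2]
t=28-29: P1@Q2 runs 1, rem=0, completes. Q0=[] Q1=[] Q2=[P2]
t=29-31: P2@Q2 runs 2, rem=0, completes. Q0=[] Q1=[] Q2=[]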